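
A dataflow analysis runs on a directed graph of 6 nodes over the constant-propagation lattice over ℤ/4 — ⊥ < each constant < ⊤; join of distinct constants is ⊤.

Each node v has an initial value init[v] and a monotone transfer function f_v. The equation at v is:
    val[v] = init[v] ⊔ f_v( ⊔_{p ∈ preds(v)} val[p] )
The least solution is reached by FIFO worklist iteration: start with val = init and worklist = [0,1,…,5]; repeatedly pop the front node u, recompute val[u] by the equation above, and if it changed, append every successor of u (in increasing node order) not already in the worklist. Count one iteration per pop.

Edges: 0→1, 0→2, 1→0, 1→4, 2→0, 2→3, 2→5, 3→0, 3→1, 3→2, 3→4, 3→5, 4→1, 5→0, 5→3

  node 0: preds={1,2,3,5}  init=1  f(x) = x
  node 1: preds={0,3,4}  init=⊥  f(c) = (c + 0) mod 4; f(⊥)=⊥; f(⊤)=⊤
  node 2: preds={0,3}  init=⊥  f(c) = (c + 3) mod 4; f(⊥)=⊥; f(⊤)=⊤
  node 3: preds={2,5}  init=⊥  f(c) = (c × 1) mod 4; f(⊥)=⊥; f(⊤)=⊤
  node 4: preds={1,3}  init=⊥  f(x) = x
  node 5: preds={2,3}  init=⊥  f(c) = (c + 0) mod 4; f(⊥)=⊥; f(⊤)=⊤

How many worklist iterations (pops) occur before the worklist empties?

17

Trace (17 dequeues):
  [1] u=0 | in ⊥ | out 1 | ==
  [2] u=1 | in 1 | out 1 | prev ⊥ | push {0}
  [3] u=2 | in 1 | out 0 | prev ⊥ | push {}
  [4] u=3 | in 0 | out 0 | prev ⊥ | push {1,2}
  [5] u=4 | in ⊤ | out ⊤ | prev ⊥ | push {}
  [6] u=5 | in 0 | out 0 | prev ⊥ | push {3}
  [7] u=0 | in ⊤ | out ⊤ | prev 1 | push {}
  [8] u=1 | in ⊤ | out ⊤ | prev 1 | push {0,4}
  [9] u=2 | in ⊤ | out ⊤ | prev 0 | push {5}
  [10] u=3 | in ⊤ | out ⊤ | prev 0 | push {1,2}
  [11] u=0 | in ⊤ | out ⊤ | ==
  [12] u=4 | in ⊤ | out ⊤ | ==
  [13] u=5 | in ⊤ | out ⊤ | prev 0 | push {0,3}
  [14] u=1 | in ⊤ | out ⊤ | ==
  [15] u=2 | in ⊤ | out ⊤ | ==
  [16] u=0 | in ⊤ | out ⊤ | ==
  [17] u=3 | in ⊤ | out ⊤ | ==

Converged values:
  [0] ⊤
  [1] ⊤
  [2] ⊤
  [3] ⊤
  [4] ⊤
  [5] ⊤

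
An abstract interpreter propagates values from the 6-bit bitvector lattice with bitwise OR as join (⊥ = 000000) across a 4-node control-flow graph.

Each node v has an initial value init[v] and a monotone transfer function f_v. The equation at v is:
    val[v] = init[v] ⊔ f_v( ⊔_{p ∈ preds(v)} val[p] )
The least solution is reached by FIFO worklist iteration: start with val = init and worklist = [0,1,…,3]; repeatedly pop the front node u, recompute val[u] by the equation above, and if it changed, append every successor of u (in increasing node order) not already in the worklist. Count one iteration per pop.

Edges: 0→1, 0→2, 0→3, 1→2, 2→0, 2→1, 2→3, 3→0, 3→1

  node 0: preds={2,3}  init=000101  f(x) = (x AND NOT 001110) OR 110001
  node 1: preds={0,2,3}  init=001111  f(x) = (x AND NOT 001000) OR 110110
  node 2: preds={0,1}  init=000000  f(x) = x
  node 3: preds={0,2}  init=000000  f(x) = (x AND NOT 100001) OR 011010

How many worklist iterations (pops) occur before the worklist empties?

6

Trace (6 dequeues):
  [1] u=0 | in 000000 | out 110101 | prev 000101 | push {}
  [2] u=1 | in 110101 | out 111111 | prev 001111 | push {}
  [3] u=2 | in 111111 | out 111111 | prev 000000 | push {0,1}
  [4] u=3 | in 111111 | out 011110 | prev 000000 | push {}
  [5] u=0 | in 111111 | out 110101 | ==
  [6] u=1 | in 111111 | out 111111 | ==

Converged values:
  [0] 110101
  [1] 111111
  [2] 111111
  [3] 011110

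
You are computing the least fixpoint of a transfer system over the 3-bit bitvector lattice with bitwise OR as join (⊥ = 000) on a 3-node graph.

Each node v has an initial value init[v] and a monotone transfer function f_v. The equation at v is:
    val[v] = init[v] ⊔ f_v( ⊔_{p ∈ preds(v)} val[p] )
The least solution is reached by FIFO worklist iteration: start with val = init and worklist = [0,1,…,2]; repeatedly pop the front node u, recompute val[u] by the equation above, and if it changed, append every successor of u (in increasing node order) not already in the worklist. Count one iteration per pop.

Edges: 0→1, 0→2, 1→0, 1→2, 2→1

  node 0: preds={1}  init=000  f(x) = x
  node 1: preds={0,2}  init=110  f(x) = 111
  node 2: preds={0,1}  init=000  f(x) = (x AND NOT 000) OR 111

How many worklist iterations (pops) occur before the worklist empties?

Trace (6 dequeues):
  [1] u=0 | in 110 | out 110 | prev 000 | push {}
  [2] u=1 | in 110 | out 111 | prev 110 | push {0}
  [3] u=2 | in 111 | out 111 | prev 000 | push {1}
  [4] u=0 | in 111 | out 111 | prev 110 | push {2}
  [5] u=1 | in 111 | out 111 | ==
  [6] u=2 | in 111 | out 111 | ==

Converged values:
  [0] 111
  [1] 111
  [2] 111

6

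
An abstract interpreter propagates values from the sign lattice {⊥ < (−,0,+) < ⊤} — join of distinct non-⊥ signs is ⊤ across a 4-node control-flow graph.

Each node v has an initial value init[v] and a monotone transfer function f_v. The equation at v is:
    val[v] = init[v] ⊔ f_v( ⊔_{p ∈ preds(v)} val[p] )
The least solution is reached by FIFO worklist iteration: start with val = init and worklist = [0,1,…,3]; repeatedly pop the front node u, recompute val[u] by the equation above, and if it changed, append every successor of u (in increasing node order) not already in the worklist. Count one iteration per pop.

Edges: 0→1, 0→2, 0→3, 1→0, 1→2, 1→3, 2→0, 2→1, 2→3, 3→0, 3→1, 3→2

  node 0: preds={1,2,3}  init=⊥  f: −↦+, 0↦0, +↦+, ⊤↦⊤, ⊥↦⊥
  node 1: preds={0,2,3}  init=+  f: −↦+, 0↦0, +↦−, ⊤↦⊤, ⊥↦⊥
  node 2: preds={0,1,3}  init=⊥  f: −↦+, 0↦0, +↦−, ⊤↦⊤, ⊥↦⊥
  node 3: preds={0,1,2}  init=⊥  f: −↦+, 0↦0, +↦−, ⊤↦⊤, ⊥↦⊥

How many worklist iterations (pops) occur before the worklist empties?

Trace (8 dequeues):
  [1] u=0 | in + | out + | prev ⊥ | push {}
  [2] u=1 | in + | out ⊤ | prev + | push {0}
  [3] u=2 | in ⊤ | out ⊤ | prev ⊥ | push {1}
  [4] u=3 | in ⊤ | out ⊤ | prev ⊥ | push {2}
  [5] u=0 | in ⊤ | out ⊤ | prev + | push {3}
  [6] u=1 | in ⊤ | out ⊤ | ==
  [7] u=2 | in ⊤ | out ⊤ | ==
  [8] u=3 | in ⊤ | out ⊤ | ==

Converged values:
  [0] ⊤
  [1] ⊤
  [2] ⊤
  [3] ⊤

8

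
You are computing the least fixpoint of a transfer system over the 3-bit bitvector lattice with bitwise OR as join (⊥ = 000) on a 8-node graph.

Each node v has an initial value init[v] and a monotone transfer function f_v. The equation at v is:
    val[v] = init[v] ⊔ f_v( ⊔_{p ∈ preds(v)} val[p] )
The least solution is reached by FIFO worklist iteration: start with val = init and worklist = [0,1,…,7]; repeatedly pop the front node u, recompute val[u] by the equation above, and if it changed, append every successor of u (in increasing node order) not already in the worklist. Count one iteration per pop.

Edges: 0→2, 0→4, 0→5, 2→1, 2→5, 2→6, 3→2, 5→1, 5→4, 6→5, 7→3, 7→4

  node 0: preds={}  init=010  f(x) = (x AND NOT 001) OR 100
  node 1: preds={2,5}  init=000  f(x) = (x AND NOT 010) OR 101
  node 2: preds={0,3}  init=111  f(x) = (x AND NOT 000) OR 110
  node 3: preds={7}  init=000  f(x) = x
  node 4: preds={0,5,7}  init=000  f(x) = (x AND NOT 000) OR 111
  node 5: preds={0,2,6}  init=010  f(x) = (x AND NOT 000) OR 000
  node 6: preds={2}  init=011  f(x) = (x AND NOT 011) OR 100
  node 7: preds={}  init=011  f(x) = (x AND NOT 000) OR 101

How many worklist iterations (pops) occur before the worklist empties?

Worklist (14 pops):
  #1 pop 0: in=000 → 110 (was 010); enqueue []
  #2 pop 1: in=111 → 101 (was 000); enqueue []
  #3 pop 2: in=110 → 111 (no change)
  #4 pop 3: in=011 → 011 (was 000); enqueue [2]
  #5 pop 4: in=111 → 111 (was 000); enqueue []
  #6 pop 5: in=111 → 111 (was 010); enqueue [1,4]
  #7 pop 6: in=111 → 111 (was 011); enqueue [5]
  #8 pop 7: in=000 → 111 (was 011); enqueue [3]
  #9 pop 2: in=111 → 111 (no change)
  #10 pop 1: in=111 → 101 (no change)
  #11 pop 4: in=111 → 111 (no change)
  #12 pop 5: in=111 → 111 (no change)
  #13 pop 3: in=111 → 111 (was 011); enqueue [2]
  #14 pop 2: in=111 → 111 (no change)

Fixpoint:
  val[0] = 110
  val[1] = 101
  val[2] = 111
  val[3] = 111
  val[4] = 111
  val[5] = 111
  val[6] = 111
  val[7] = 111

14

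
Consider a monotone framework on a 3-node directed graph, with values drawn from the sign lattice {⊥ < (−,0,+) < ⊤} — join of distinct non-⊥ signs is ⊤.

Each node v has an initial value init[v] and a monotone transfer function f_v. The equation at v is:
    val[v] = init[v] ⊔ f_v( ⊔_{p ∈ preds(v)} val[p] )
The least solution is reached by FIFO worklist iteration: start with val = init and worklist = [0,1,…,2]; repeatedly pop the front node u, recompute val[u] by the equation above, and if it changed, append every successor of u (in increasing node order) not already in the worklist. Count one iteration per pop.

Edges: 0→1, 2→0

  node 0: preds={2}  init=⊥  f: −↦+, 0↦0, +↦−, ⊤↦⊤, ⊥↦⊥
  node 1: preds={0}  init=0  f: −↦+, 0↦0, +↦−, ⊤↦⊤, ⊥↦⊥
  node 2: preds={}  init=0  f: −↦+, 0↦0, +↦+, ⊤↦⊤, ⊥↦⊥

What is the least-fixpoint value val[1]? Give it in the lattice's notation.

Worklist (3 pops):
  #1 pop 0: in=0 → 0 (was ⊥); enqueue []
  #2 pop 1: in=0 → 0 (no change)
  #3 pop 2: in=⊥ → 0 (no change)

Fixpoint:
  val[0] = 0
  val[1] = 0
  val[2] = 0

0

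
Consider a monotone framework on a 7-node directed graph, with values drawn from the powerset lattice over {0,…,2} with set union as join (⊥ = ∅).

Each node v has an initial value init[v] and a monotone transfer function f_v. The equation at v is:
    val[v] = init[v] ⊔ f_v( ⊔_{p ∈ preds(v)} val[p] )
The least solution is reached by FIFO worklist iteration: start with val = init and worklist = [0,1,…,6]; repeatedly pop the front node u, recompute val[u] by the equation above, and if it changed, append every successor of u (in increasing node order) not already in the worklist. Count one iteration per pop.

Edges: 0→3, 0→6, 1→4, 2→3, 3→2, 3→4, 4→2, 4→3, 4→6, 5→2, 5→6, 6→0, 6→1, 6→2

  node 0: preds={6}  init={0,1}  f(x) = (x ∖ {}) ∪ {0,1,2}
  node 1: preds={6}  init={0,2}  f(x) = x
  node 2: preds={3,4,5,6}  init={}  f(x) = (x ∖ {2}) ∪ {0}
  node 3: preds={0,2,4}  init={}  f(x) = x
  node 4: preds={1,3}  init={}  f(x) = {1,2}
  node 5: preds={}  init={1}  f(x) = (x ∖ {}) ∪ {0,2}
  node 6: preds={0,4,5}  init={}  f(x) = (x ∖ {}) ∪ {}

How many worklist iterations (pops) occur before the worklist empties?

Worklist (12 pops):
  #1 pop 0: in={} → {0,1,2} (was {0,1}); enqueue []
  #2 pop 1: in={} → {0,2} (no change)
  #3 pop 2: in={1} → {0,1} (was {}); enqueue []
  #4 pop 3: in={0,1,2} → {0,1,2} (was {}); enqueue [2]
  #5 pop 4: in={0,1,2} → {1,2} (was {}); enqueue [3]
  #6 pop 5: in={} → {0,1,2} (was {1}); enqueue []
  #7 pop 6: in={0,1,2} → {0,1,2} (was {}); enqueue [0,1]
  #8 pop 2: in={0,1,2} → {0,1} (no change)
  #9 pop 3: in={0,1,2} → {0,1,2} (no change)
  #10 pop 0: in={0,1,2} → {0,1,2} (no change)
  #11 pop 1: in={0,1,2} → {0,1,2} (was {0,2}); enqueue [4]
  #12 pop 4: in={0,1,2} → {1,2} (no change)

Fixpoint:
  val[0] = {0,1,2}
  val[1] = {0,1,2}
  val[2] = {0,1}
  val[3] = {0,1,2}
  val[4] = {1,2}
  val[5] = {0,1,2}
  val[6] = {0,1,2}

12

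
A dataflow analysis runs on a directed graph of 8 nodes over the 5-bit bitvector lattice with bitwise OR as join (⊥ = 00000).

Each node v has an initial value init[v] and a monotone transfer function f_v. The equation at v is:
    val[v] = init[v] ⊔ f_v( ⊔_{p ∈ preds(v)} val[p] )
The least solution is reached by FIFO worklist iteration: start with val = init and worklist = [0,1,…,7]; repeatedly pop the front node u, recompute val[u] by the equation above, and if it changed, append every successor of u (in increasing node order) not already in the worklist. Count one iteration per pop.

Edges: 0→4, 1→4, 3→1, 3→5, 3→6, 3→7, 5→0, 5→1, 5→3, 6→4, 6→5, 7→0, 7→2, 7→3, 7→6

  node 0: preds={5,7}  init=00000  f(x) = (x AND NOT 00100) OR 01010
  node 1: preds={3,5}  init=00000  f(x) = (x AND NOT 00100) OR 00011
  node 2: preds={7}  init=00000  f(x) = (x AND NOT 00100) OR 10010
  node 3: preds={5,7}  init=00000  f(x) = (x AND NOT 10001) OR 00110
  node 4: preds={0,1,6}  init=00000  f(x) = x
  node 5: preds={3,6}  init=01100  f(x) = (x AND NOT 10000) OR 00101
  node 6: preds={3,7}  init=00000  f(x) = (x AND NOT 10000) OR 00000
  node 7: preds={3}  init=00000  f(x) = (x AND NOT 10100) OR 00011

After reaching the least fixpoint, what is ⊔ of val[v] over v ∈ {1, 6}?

Worklist (17 pops):
  #1 pop 0: in=01100 → 01010 (was 00000); enqueue []
  #2 pop 1: in=01100 → 01011 (was 00000); enqueue []
  #3 pop 2: in=00000 → 10010 (was 00000); enqueue []
  #4 pop 3: in=01100 → 01110 (was 00000); enqueue [1]
  #5 pop 4: in=01011 → 01011 (was 00000); enqueue []
  #6 pop 5: in=01110 → 01111 (was 01100); enqueue [0,3]
  #7 pop 6: in=01110 → 01110 (was 00000); enqueue [4,5]
  #8 pop 7: in=01110 → 01011 (was 00000); enqueue [2,6]
  #9 pop 1: in=01111 → 01011 (no change)
  #10 pop 0: in=01111 → 01011 (was 01010); enqueue []
  #11 pop 3: in=01111 → 01110 (no change)
  #12 pop 4: in=01111 → 01111 (was 01011); enqueue []
  #13 pop 5: in=01110 → 01111 (no change)
  #14 pop 2: in=01011 → 11011 (was 10010); enqueue []
  #15 pop 6: in=01111 → 01111 (was 01110); enqueue [4,5]
  #16 pop 4: in=01111 → 01111 (no change)
  #17 pop 5: in=01111 → 01111 (no change)

Fixpoint:
  val[0] = 01011
  val[1] = 01011
  val[2] = 11011
  val[3] = 01110
  val[4] = 01111
  val[5] = 01111
  val[6] = 01111
  val[7] = 01011

01111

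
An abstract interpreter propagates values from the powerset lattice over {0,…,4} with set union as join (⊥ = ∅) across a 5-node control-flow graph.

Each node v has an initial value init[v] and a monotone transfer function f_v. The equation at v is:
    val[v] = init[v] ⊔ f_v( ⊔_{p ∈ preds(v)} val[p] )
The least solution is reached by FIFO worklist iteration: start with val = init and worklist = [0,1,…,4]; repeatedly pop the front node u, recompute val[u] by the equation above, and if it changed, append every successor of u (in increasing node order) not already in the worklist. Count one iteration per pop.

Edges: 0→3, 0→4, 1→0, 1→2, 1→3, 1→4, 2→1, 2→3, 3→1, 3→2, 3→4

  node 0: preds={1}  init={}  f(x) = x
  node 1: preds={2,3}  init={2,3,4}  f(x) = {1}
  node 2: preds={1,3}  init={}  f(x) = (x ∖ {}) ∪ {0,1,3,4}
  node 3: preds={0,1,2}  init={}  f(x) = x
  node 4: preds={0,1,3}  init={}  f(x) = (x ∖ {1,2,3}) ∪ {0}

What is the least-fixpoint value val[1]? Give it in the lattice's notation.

{1,2,3,4}

Iteration log — 10 steps:
  step 1. node 0  ⊔preds={2,3,4}  new={2,3,4}  old={}  +wl: 
  step 2. node 1  ⊔preds={}  new={1,2,3,4}  old={2,3,4}  +wl: 0
  step 3. node 2  ⊔preds={1,2,3,4}  new={0,1,2,3,4}  old={}  +wl: 1
  step 4. node 3  ⊔preds={0,1,2,3,4}  new={0,1,2,3,4}  old={}  +wl: 2
  step 5. node 4  ⊔preds={0,1,2,3,4}  new={0,4}  old={}  +wl: 
  step 6. node 0  ⊔preds={1,2,3,4}  new={1,2,3,4}  old={2,3,4}  +wl: 3,4
  step 7. node 1  ⊔preds={0,1,2,3,4}  new={1,2,3,4}  stable
  step 8. node 2  ⊔preds={0,1,2,3,4}  new={0,1,2,3,4}  stable
  step 9. node 3  ⊔preds={0,1,2,3,4}  new={0,1,2,3,4}  stable
  step 10. node 4  ⊔preds={0,1,2,3,4}  new={0,4}  stable

Least fixpoint reached:
  node 0: {1,2,3,4}
  node 1: {1,2,3,4}
  node 2: {0,1,2,3,4}
  node 3: {0,1,2,3,4}
  node 4: {0,4}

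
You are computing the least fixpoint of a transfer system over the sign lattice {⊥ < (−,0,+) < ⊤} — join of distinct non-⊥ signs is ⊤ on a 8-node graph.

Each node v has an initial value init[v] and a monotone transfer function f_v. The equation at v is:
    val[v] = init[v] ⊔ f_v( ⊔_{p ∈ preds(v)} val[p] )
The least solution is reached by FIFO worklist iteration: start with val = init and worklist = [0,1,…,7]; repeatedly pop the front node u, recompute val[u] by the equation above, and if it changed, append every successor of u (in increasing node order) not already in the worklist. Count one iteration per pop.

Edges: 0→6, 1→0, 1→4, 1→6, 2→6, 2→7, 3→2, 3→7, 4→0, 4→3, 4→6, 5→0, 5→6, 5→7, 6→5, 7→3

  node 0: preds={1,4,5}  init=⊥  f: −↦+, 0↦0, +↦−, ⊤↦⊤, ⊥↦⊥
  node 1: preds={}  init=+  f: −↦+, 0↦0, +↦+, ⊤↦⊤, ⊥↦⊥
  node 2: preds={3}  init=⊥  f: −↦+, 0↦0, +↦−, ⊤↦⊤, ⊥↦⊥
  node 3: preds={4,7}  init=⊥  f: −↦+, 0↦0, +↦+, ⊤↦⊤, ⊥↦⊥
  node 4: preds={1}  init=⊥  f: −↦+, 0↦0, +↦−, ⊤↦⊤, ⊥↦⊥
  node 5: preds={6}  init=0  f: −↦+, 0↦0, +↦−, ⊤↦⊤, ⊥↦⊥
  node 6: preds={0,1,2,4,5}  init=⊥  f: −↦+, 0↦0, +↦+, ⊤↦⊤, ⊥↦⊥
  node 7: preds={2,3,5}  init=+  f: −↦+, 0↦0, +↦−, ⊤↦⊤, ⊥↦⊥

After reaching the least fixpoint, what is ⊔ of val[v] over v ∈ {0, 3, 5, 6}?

⊤

Iteration log — 18 steps:
  step 1. node 0  ⊔preds=⊤  new=⊤  old=⊥  +wl: 
  step 2. node 1  ⊔preds=⊥  new=+  stable
  step 3. node 2  ⊔preds=⊥  new=⊥  stable
  step 4. node 3  ⊔preds=+  new=+  old=⊥  +wl: 2
  step 5. node 4  ⊔preds=+  new=−  old=⊥  +wl: 0,3
  step 6. node 5  ⊔preds=⊥  new=0  stable
  step 7. node 6  ⊔preds=⊤  new=⊤  old=⊥  +wl: 5
  step 8. node 7  ⊔preds=⊤  new=⊤  old=+  +wl: 
  step 9. node 2  ⊔preds=+  new=−  old=⊥  +wl: 6,7
  step 10. node 0  ⊔preds=⊤  new=⊤  stable
  step 11. node 3  ⊔preds=⊤  new=⊤  old=+  +wl: 2
  step 12. node 5  ⊔preds=⊤  new=⊤  old=0  +wl: 0
  step 13. node 6  ⊔preds=⊤  new=⊤  stable
  step 14. node 7  ⊔preds=⊤  new=⊤  stable
  step 15. node 2  ⊔preds=⊤  new=⊤  old=−  +wl: 6,7
  step 16. node 0  ⊔preds=⊤  new=⊤  stable
  step 17. node 6  ⊔preds=⊤  new=⊤  stable
  step 18. node 7  ⊔preds=⊤  new=⊤  stable

Least fixpoint reached:
  node 0: ⊤
  node 1: +
  node 2: ⊤
  node 3: ⊤
  node 4: −
  node 5: ⊤
  node 6: ⊤
  node 7: ⊤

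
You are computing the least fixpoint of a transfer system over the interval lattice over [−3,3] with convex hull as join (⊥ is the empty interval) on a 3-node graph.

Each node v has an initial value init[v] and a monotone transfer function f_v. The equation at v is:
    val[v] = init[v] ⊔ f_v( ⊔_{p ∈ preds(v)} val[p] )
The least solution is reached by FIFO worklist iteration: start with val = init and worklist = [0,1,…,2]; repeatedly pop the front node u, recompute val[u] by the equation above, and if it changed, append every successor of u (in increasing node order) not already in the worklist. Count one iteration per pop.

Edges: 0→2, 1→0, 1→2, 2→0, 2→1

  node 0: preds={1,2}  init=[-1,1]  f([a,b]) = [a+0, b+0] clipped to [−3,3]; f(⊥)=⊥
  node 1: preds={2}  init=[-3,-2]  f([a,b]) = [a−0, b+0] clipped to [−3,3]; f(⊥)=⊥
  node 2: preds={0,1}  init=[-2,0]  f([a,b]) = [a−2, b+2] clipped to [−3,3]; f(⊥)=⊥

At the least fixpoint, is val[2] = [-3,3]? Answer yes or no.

yes

Iteration log — 7 steps:
  step 1. node 0  ⊔preds=[-3,0]  new=[-3,1]  old=[-1,1]  +wl: 
  step 2. node 1  ⊔preds=[-2,0]  new=[-3,0]  old=[-3,-2]  +wl: 0
  step 3. node 2  ⊔preds=[-3,1]  new=[-3,3]  old=[-2,0]  +wl: 1
  step 4. node 0  ⊔preds=[-3,3]  new=[-3,3]  old=[-3,1]  +wl: 2
  step 5. node 1  ⊔preds=[-3,3]  new=[-3,3]  old=[-3,0]  +wl: 0
  step 6. node 2  ⊔preds=[-3,3]  new=[-3,3]  stable
  step 7. node 0  ⊔preds=[-3,3]  new=[-3,3]  stable

Least fixpoint reached:
  node 0: [-3,3]
  node 1: [-3,3]
  node 2: [-3,3]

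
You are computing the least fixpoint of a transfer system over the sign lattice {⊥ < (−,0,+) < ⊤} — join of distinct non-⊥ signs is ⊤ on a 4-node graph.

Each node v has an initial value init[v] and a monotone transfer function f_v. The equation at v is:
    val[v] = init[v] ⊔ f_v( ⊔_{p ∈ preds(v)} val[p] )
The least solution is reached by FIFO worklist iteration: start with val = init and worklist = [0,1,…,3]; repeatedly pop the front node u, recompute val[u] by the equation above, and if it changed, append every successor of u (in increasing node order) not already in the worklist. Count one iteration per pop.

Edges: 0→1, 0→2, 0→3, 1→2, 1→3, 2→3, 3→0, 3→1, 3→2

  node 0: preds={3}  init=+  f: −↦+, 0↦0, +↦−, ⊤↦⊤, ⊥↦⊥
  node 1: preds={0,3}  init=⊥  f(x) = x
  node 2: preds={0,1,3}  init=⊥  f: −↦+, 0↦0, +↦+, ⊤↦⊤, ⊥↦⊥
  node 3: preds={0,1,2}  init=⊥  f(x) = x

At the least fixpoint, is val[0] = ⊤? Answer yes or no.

Trace (11 dequeues):
  [1] u=0 | in ⊥ | out + | ==
  [2] u=1 | in + | out + | prev ⊥ | push {}
  [3] u=2 | in + | out + | prev ⊥ | push {}
  [4] u=3 | in + | out + | prev ⊥ | push {0,1,2}
  [5] u=0 | in + | out ⊤ | prev + | push {3}
  [6] u=1 | in ⊤ | out ⊤ | prev + | push {}
  [7] u=2 | in ⊤ | out ⊤ | prev + | push {}
  [8] u=3 | in ⊤ | out ⊤ | prev + | push {0,1,2}
  [9] u=0 | in ⊤ | out ⊤ | ==
  [10] u=1 | in ⊤ | out ⊤ | ==
  [11] u=2 | in ⊤ | out ⊤ | ==

Converged values:
  [0] ⊤
  [1] ⊤
  [2] ⊤
  [3] ⊤

yes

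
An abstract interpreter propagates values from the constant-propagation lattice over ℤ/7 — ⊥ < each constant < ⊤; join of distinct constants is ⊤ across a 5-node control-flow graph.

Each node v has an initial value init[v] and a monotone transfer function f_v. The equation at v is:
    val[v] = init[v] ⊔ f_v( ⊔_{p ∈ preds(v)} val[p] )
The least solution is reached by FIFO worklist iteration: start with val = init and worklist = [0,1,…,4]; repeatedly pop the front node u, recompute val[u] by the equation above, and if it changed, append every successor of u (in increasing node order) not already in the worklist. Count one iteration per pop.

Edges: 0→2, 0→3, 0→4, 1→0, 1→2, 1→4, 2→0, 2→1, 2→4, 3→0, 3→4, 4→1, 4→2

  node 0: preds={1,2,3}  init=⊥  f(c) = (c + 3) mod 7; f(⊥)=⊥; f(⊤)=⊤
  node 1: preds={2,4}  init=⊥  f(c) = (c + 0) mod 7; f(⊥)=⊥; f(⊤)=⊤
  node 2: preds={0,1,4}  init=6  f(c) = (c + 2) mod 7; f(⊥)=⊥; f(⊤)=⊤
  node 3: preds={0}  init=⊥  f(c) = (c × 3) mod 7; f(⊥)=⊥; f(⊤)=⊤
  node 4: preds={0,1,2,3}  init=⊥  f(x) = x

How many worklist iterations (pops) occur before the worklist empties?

11

Iteration log — 11 steps:
  step 1. node 0  ⊔preds=6  new=2  old=⊥  +wl: 
  step 2. node 1  ⊔preds=6  new=6  old=⊥  +wl: 0
  step 3. node 2  ⊔preds=⊤  new=⊤  old=6  +wl: 1
  step 4. node 3  ⊔preds=2  new=6  old=⊥  +wl: 
  step 5. node 4  ⊔preds=⊤  new=⊤  old=⊥  +wl: 2
  step 6. node 0  ⊔preds=⊤  new=⊤  old=2  +wl: 3,4
  step 7. node 1  ⊔preds=⊤  new=⊤  old=6  +wl: 0
  step 8. node 2  ⊔preds=⊤  new=⊤  stable
  step 9. node 3  ⊔preds=⊤  new=⊤  old=6  +wl: 
  step 10. node 4  ⊔preds=⊤  new=⊤  stable
  step 11. node 0  ⊔preds=⊤  new=⊤  stable

Least fixpoint reached:
  node 0: ⊤
  node 1: ⊤
  node 2: ⊤
  node 3: ⊤
  node 4: ⊤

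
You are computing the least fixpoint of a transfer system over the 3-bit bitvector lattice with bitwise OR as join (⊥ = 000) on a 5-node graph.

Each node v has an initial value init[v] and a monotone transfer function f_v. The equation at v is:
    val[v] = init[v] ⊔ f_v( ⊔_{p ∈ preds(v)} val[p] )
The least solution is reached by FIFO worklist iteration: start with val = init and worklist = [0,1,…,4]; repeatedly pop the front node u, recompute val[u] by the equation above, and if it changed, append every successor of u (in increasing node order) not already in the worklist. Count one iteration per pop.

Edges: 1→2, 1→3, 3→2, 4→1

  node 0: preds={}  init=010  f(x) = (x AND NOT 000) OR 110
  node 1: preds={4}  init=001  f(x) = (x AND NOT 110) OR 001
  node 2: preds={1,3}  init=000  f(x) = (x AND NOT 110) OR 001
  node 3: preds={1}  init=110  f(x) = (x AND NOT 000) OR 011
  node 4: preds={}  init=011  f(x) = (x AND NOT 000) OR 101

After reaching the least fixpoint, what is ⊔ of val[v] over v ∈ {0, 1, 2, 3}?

111

Worklist (7 pops):
  #1 pop 0: in=000 → 110 (was 010); enqueue []
  #2 pop 1: in=011 → 001 (no change)
  #3 pop 2: in=111 → 001 (was 000); enqueue []
  #4 pop 3: in=001 → 111 (was 110); enqueue [2]
  #5 pop 4: in=000 → 111 (was 011); enqueue [1]
  #6 pop 2: in=111 → 001 (no change)
  #7 pop 1: in=111 → 001 (no change)

Fixpoint:
  val[0] = 110
  val[1] = 001
  val[2] = 001
  val[3] = 111
  val[4] = 111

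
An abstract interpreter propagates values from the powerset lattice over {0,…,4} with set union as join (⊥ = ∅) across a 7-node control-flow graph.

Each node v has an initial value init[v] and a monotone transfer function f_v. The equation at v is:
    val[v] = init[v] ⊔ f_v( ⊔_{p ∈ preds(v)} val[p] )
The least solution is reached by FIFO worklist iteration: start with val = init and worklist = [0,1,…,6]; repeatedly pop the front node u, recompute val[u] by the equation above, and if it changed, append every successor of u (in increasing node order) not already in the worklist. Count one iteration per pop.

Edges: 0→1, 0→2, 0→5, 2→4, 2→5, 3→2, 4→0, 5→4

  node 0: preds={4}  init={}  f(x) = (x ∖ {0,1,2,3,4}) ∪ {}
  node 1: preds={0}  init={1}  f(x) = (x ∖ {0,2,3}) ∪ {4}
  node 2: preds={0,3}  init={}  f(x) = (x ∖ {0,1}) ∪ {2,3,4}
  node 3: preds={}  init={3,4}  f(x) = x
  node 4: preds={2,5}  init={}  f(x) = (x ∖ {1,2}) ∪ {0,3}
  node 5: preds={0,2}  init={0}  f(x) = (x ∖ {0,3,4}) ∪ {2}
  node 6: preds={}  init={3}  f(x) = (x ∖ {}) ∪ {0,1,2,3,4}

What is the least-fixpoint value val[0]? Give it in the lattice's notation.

{}

Iteration log — 9 steps:
  step 1. node 0  ⊔preds={}  new={}  stable
  step 2. node 1  ⊔preds={}  new={1,4}  old={1}  +wl: 
  step 3. node 2  ⊔preds={3,4}  new={2,3,4}  old={}  +wl: 
  step 4. node 3  ⊔preds={}  new={3,4}  stable
  step 5. node 4  ⊔preds={0,2,3,4}  new={0,3,4}  old={}  +wl: 0
  step 6. node 5  ⊔preds={2,3,4}  new={0,2}  old={0}  +wl: 4
  step 7. node 6  ⊔preds={}  new={0,1,2,3,4}  old={3}  +wl: 
  step 8. node 0  ⊔preds={0,3,4}  new={}  stable
  step 9. node 4  ⊔preds={0,2,3,4}  new={0,3,4}  stable

Least fixpoint reached:
  node 0: {}
  node 1: {1,4}
  node 2: {2,3,4}
  node 3: {3,4}
  node 4: {0,3,4}
  node 5: {0,2}
  node 6: {0,1,2,3,4}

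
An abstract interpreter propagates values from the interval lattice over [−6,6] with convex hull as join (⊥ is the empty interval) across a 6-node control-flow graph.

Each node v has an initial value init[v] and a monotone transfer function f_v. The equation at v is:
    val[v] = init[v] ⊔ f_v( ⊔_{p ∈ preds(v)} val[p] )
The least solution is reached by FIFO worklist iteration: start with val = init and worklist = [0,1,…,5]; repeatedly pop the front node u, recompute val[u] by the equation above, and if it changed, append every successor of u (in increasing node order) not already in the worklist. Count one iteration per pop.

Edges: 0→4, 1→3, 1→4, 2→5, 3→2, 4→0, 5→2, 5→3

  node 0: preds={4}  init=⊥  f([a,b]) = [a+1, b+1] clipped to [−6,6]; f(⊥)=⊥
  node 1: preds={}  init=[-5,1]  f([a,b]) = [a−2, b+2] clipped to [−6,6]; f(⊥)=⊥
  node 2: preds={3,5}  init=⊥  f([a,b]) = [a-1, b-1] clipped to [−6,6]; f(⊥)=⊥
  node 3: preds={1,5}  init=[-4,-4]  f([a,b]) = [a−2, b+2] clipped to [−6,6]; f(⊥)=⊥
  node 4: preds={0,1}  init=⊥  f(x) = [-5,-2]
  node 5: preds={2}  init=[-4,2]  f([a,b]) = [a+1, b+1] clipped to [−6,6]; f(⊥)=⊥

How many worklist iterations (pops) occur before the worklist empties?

Iteration log — 16 steps:
  step 1. node 0  ⊔preds=⊥  new=⊥  stable
  step 2. node 1  ⊔preds=⊥  new=[-5,1]  stable
  step 3. node 2  ⊔preds=[-4,2]  new=[-5,1]  old=⊥  +wl: 
  step 4. node 3  ⊔preds=[-5,2]  new=[-6,4]  old=[-4,-4]  +wl: 2
  step 5. node 4  ⊔preds=[-5,1]  new=[-5,-2]  old=⊥  +wl: 0
  step 6. node 5  ⊔preds=[-5,1]  new=[-4,2]  stable
  step 7. node 2  ⊔preds=[-6,4]  new=[-6,3]  old=[-5,1]  +wl: 5
  step 8. node 0  ⊔preds=[-5,-2]  new=[-4,-1]  old=⊥  +wl: 4
  step 9. node 5  ⊔preds=[-6,3]  new=[-5,4]  old=[-4,2]  +wl: 2,3
  step 10. node 4  ⊔preds=[-5,1]  new=[-5,-2]  stable
  step 11. node 2  ⊔preds=[-6,4]  new=[-6,3]  stable
  step 12. node 3  ⊔preds=[-5,4]  new=[-6,6]  old=[-6,4]  +wl: 2
  step 13. node 2  ⊔preds=[-6,6]  new=[-6,5]  old=[-6,3]  +wl: 5
  step 14. node 5  ⊔preds=[-6,5]  new=[-5,6]  old=[-5,4]  +wl: 2,3
  step 15. node 2  ⊔preds=[-6,6]  new=[-6,5]  stable
  step 16. node 3  ⊔preds=[-5,6]  new=[-6,6]  stable

Least fixpoint reached:
  node 0: [-4,-1]
  node 1: [-5,1]
  node 2: [-6,5]
  node 3: [-6,6]
  node 4: [-5,-2]
  node 5: [-5,6]

16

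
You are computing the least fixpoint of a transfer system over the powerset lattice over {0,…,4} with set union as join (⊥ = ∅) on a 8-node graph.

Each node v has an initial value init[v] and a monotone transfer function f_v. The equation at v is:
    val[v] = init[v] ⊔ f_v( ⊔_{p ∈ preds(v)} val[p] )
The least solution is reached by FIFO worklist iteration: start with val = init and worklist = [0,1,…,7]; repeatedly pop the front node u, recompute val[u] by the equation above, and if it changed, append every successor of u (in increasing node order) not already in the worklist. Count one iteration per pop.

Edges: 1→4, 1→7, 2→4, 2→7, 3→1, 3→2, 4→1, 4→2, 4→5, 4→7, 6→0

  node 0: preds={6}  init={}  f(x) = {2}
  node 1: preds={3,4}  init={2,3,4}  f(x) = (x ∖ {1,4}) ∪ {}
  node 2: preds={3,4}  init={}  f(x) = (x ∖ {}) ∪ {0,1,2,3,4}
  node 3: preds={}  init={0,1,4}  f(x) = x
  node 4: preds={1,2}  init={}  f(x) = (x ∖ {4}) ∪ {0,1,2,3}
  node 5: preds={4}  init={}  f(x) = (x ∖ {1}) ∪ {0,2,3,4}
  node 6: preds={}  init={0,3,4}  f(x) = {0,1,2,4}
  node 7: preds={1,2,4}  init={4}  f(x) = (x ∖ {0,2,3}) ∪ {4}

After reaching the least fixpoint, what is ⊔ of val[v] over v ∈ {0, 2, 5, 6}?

{0,1,2,3,4}

Worklist (11 pops):
  #1 pop 0: in={0,3,4} → {2} (was {}); enqueue []
  #2 pop 1: in={0,1,4} → {0,2,3,4} (was {2,3,4}); enqueue []
  #3 pop 2: in={0,1,4} → {0,1,2,3,4} (was {}); enqueue []
  #4 pop 3: in={} → {0,1,4} (no change)
  #5 pop 4: in={0,1,2,3,4} → {0,1,2,3} (was {}); enqueue [1,2]
  #6 pop 5: in={0,1,2,3} → {0,2,3,4} (was {}); enqueue []
  #7 pop 6: in={} → {0,1,2,3,4} (was {0,3,4}); enqueue [0]
  #8 pop 7: in={0,1,2,3,4} → {1,4} (was {4}); enqueue []
  #9 pop 1: in={0,1,2,3,4} → {0,2,3,4} (no change)
  #10 pop 2: in={0,1,2,3,4} → {0,1,2,3,4} (no change)
  #11 pop 0: in={0,1,2,3,4} → {2} (no change)

Fixpoint:
  val[0] = {2}
  val[1] = {0,2,3,4}
  val[2] = {0,1,2,3,4}
  val[3] = {0,1,4}
  val[4] = {0,1,2,3}
  val[5] = {0,2,3,4}
  val[6] = {0,1,2,3,4}
  val[7] = {1,4}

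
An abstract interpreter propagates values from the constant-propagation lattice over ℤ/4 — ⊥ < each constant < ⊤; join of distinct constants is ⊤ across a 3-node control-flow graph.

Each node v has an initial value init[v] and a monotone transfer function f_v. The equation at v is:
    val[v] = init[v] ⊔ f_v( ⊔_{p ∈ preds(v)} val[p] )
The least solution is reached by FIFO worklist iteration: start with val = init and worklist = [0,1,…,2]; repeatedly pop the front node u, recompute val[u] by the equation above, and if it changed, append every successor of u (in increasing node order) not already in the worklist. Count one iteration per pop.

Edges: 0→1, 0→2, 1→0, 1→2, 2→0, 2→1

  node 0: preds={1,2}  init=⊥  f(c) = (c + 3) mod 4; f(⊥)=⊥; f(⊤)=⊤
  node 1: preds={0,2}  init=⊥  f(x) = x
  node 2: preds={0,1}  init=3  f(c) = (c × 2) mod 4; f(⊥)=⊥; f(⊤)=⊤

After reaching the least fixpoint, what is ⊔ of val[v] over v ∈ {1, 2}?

⊤

Trace (6 dequeues):
  [1] u=0 | in 3 | out 2 | prev ⊥ | push {}
  [2] u=1 | in ⊤ | out ⊤ | prev ⊥ | push {0}
  [3] u=2 | in ⊤ | out ⊤ | prev 3 | push {1}
  [4] u=0 | in ⊤ | out ⊤ | prev 2 | push {2}
  [5] u=1 | in ⊤ | out ⊤ | ==
  [6] u=2 | in ⊤ | out ⊤ | ==

Converged values:
  [0] ⊤
  [1] ⊤
  [2] ⊤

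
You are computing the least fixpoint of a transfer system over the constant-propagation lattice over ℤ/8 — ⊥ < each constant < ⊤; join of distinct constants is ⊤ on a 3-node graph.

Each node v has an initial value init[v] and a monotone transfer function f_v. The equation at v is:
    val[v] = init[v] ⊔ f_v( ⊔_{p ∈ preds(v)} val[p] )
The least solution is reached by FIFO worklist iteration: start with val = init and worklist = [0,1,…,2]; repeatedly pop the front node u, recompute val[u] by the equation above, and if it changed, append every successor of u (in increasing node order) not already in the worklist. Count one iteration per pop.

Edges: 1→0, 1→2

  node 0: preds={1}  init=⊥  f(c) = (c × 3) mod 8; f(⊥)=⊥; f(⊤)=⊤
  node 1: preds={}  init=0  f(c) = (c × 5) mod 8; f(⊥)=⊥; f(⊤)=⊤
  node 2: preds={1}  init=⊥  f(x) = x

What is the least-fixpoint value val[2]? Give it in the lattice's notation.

0

Trace (3 dequeues):
  [1] u=0 | in 0 | out 0 | prev ⊥ | push {}
  [2] u=1 | in ⊥ | out 0 | ==
  [3] u=2 | in 0 | out 0 | prev ⊥ | push {}

Converged values:
  [0] 0
  [1] 0
  [2] 0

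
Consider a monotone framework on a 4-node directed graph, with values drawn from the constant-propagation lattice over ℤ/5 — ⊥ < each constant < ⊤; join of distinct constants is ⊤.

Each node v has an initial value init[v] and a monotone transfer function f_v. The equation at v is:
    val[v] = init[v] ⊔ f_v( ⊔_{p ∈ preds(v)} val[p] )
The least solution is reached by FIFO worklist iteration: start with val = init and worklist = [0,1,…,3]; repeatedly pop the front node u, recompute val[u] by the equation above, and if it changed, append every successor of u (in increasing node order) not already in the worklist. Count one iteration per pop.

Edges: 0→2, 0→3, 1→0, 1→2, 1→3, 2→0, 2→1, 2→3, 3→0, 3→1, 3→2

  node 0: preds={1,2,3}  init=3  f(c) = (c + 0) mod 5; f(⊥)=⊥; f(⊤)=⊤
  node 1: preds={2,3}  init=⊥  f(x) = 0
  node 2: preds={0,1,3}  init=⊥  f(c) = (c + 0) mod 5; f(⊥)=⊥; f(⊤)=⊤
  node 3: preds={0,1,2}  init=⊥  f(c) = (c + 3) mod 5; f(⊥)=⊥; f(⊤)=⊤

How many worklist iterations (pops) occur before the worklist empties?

8

Iteration log — 8 steps:
  step 1. node 0  ⊔preds=⊥  new=3  stable
  step 2. node 1  ⊔preds=⊥  new=0  old=⊥  +wl: 0
  step 3. node 2  ⊔preds=⊤  new=⊤  old=⊥  +wl: 1
  step 4. node 3  ⊔preds=⊤  new=⊤  old=⊥  +wl: 2
  step 5. node 0  ⊔preds=⊤  new=⊤  old=3  +wl: 3
  step 6. node 1  ⊔preds=⊤  new=0  stable
  step 7. node 2  ⊔preds=⊤  new=⊤  stable
  step 8. node 3  ⊔preds=⊤  new=⊤  stable

Least fixpoint reached:
  node 0: ⊤
  node 1: 0
  node 2: ⊤
  node 3: ⊤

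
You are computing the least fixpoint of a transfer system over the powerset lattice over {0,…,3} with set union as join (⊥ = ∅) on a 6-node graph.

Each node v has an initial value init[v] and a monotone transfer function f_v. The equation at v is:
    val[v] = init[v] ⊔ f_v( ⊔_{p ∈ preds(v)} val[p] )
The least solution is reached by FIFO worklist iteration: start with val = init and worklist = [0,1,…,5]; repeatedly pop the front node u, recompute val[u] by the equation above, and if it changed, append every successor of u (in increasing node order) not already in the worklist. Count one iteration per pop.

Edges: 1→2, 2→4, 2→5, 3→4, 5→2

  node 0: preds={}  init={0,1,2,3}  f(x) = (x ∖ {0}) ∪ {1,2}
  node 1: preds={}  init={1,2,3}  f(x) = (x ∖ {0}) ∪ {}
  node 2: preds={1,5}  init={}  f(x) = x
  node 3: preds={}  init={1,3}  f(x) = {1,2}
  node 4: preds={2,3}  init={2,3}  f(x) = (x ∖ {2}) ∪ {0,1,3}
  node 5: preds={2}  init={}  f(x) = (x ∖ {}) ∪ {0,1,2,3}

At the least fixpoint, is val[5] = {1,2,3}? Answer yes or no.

Iteration log — 9 steps:
  step 1. node 0  ⊔preds={}  new={0,1,2,3}  stable
  step 2. node 1  ⊔preds={}  new={1,2,3}  stable
  step 3. node 2  ⊔preds={1,2,3}  new={1,2,3}  old={}  +wl: 
  step 4. node 3  ⊔preds={}  new={1,2,3}  old={1,3}  +wl: 
  step 5. node 4  ⊔preds={1,2,3}  new={0,1,2,3}  old={2,3}  +wl: 
  step 6. node 5  ⊔preds={1,2,3}  new={0,1,2,3}  old={}  +wl: 2
  step 7. node 2  ⊔preds={0,1,2,3}  new={0,1,2,3}  old={1,2,3}  +wl: 4,5
  step 8. node 4  ⊔preds={0,1,2,3}  new={0,1,2,3}  stable
  step 9. node 5  ⊔preds={0,1,2,3}  new={0,1,2,3}  stable

Least fixpoint reached:
  node 0: {0,1,2,3}
  node 1: {1,2,3}
  node 2: {0,1,2,3}
  node 3: {1,2,3}
  node 4: {0,1,2,3}
  node 5: {0,1,2,3}

no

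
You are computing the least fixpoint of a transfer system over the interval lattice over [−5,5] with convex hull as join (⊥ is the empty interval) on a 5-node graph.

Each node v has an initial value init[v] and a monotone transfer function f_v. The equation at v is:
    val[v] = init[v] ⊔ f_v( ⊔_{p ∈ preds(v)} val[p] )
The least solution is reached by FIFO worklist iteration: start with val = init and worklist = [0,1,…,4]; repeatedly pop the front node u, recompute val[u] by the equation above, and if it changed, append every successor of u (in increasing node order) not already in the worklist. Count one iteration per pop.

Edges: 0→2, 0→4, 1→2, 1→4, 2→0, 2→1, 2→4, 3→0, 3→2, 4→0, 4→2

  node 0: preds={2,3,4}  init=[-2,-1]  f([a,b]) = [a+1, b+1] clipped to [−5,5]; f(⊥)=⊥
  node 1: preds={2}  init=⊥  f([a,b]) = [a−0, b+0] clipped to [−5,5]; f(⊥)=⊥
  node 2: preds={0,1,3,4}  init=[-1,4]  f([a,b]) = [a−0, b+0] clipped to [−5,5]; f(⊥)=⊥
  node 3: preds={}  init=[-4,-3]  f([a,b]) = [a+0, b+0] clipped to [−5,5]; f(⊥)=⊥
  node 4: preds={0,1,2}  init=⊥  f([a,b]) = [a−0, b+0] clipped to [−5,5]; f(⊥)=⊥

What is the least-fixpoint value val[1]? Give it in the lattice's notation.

[-4,5]

Trace (9 dequeues):
  [1] u=0 | in [-4,4] | out [-3,5] | prev [-2,-1] | push {}
  [2] u=1 | in [-1,4] | out [-1,4] | prev ⊥ | push {}
  [3] u=2 | in [-4,5] | out [-4,5] | prev [-1,4] | push {0,1}
  [4] u=3 | in ⊥ | out [-4,-3] | ==
  [5] u=4 | in [-4,5] | out [-4,5] | prev ⊥ | push {2}
  [6] u=0 | in [-4,5] | out [-3,5] | ==
  [7] u=1 | in [-4,5] | out [-4,5] | prev [-1,4] | push {4}
  [8] u=2 | in [-4,5] | out [-4,5] | ==
  [9] u=4 | in [-4,5] | out [-4,5] | ==

Converged values:
  [0] [-3,5]
  [1] [-4,5]
  [2] [-4,5]
  [3] [-4,-3]
  [4] [-4,5]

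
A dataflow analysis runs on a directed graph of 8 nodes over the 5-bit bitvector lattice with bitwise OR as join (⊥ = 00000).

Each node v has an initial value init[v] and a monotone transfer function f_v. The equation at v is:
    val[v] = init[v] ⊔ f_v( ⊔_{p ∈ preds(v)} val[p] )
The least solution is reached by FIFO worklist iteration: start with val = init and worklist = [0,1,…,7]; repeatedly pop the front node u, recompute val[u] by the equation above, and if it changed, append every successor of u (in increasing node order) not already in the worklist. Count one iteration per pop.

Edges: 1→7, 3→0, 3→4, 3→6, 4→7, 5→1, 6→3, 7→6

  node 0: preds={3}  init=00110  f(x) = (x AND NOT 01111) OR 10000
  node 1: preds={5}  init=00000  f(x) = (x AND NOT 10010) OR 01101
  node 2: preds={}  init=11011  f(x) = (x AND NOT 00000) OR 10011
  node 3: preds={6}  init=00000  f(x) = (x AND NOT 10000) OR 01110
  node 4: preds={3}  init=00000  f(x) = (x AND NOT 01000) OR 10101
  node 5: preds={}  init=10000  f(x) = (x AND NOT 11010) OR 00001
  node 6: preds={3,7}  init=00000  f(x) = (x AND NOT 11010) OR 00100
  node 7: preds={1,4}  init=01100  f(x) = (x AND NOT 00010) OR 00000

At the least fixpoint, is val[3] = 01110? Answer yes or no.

no

Worklist (16 pops):
  #1 pop 0: in=00000 → 10110 (was 00110); enqueue []
  #2 pop 1: in=10000 → 01101 (was 00000); enqueue []
  #3 pop 2: in=00000 → 11011 (no change)
  #4 pop 3: in=00000 → 01110 (was 00000); enqueue [0]
  #5 pop 4: in=01110 → 10111 (was 00000); enqueue []
  #6 pop 5: in=00000 → 10001 (was 10000); enqueue [1]
  #7 pop 6: in=01110 → 00100 (was 00000); enqueue [3]
  #8 pop 7: in=11111 → 11101 (was 01100); enqueue [6]
  #9 pop 0: in=01110 → 10110 (no change)
  #10 pop 1: in=10001 → 01101 (no change)
  #11 pop 3: in=00100 → 01110 (no change)
  #12 pop 6: in=11111 → 00101 (was 00100); enqueue [3]
  #13 pop 3: in=00101 → 01111 (was 01110); enqueue [0,4,6]
  #14 pop 0: in=01111 → 10110 (no change)
  #15 pop 4: in=01111 → 10111 (no change)
  #16 pop 6: in=11111 → 00101 (no change)

Fixpoint:
  val[0] = 10110
  val[1] = 01101
  val[2] = 11011
  val[3] = 01111
  val[4] = 10111
  val[5] = 10001
  val[6] = 00101
  val[7] = 11101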